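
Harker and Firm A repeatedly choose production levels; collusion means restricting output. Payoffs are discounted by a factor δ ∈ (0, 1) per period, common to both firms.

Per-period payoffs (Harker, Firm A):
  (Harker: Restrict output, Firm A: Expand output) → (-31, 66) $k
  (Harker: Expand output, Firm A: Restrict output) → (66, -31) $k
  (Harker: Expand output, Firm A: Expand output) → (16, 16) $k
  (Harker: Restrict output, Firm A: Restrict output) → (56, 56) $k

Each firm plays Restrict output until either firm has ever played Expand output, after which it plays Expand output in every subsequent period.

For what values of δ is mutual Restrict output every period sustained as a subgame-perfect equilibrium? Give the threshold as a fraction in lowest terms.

1/5

56/(1−δ) ≥ 66 + 16δ/(1−δ)
56 ≥ 66 − 50δ
δ ≥ 10/50 = 1/5.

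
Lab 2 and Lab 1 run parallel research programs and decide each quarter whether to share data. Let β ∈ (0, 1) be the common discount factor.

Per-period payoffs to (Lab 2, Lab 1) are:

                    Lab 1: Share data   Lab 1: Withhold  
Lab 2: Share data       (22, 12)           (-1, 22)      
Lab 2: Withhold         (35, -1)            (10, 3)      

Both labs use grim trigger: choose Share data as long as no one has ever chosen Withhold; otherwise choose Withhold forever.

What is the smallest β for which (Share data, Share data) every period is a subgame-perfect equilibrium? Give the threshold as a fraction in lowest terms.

10/19

Lab 2's threshold: (35−22)/(35−10) = 13/25.
Lab 1's threshold: (22−12)/(22−3) = 10/19.
13/25 < 10/19, so Lab 1 binds and β* = 10/19.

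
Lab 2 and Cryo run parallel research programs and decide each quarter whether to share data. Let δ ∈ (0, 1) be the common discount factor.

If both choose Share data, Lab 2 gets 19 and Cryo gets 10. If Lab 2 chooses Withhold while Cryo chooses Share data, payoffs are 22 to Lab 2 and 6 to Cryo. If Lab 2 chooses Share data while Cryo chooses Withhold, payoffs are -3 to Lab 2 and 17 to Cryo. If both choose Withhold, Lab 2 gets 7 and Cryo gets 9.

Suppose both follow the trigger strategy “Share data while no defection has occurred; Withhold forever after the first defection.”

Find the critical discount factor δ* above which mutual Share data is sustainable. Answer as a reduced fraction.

Lab 2's threshold: (22−19)/(22−7) = 1/5.
Cryo's threshold: (17−10)/(17−9) = 7/8.
1/5 < 7/8, so Cryo binds and δ* = 7/8.

7/8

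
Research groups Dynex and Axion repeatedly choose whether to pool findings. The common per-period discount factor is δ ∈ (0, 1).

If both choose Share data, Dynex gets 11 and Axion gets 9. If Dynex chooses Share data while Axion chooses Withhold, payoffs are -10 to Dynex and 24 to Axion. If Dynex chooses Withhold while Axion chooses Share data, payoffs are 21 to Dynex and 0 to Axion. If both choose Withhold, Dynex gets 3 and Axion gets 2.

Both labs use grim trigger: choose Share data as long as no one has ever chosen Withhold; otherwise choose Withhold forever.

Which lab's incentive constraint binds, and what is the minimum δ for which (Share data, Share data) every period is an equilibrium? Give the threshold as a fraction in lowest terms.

Dynex: cooperation gives 11 each period; deviation gives 21 once then 3 forever.
  11/(1−δ) ≥ 21 + 3δ/(1−δ) ⇒ δ ≥ 10/18 = 5/9.
Axion: cooperation gives 9 each period; deviation gives 24 once then 2 forever.
  δ ≥ 15/22.
Both must hold, so the binding constraint is Axion's: δ ≥ 15/22.

Axion; δ ≥ 15/22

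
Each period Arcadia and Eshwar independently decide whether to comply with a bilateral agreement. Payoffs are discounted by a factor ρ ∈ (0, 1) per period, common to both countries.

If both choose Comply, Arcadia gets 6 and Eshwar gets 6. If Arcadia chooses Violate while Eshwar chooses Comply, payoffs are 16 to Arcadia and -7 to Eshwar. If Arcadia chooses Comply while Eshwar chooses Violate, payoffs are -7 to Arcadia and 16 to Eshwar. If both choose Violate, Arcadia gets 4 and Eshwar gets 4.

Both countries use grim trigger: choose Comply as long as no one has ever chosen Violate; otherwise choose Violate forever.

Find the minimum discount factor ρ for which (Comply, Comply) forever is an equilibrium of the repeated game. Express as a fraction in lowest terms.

6/(1−ρ) ≥ 16 + 4ρ/(1−ρ)
6 ≥ 16 − 12ρ
ρ ≥ 10/12 = 5/6.

5/6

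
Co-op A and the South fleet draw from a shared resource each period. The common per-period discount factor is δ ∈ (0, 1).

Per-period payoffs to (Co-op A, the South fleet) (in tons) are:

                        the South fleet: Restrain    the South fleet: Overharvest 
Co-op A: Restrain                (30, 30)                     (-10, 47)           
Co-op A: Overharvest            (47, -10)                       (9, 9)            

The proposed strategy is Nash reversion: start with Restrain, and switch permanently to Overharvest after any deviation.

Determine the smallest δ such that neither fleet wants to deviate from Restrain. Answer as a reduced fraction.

Cooperation forever yields 30 each period: 30/(1−δ).
Deviating yields 47 once, then 9 forever: 47 + 9δ/(1−δ).
No profitable deviation requires 30/(1−δ) ≥ 47 + 9δ/(1−δ).
Multiplying by (1−δ): 30 ≥ 47(1−δ) + 9δ = 47 − 38δ.
So 38δ ≥ 17, i.e. δ ≥ 17/38.

17/38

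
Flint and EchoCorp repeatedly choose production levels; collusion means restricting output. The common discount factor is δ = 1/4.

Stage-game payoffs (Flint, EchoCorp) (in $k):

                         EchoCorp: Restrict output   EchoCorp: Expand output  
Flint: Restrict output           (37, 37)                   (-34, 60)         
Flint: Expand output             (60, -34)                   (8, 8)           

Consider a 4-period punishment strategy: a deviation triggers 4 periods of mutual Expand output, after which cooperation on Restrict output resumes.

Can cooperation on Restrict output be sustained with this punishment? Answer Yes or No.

No

Comparing payoff streams over the 5 periods until play realigns: cooperate → 37(1+δ+…+δ^4); deviate → 60 + 8(δ+…+δ^4).
Cooperation is sustained iff (37−8)(δ+…+δ^4) ≥ 60−37.
δ+…+δ^4 = 1/4·(1−(1/4)^4)/(1−1/4) = 0.3320, and (60−37)/(37−8) = 0.7931.
0.3320 < 0.7931, so cooperation is not sustainable.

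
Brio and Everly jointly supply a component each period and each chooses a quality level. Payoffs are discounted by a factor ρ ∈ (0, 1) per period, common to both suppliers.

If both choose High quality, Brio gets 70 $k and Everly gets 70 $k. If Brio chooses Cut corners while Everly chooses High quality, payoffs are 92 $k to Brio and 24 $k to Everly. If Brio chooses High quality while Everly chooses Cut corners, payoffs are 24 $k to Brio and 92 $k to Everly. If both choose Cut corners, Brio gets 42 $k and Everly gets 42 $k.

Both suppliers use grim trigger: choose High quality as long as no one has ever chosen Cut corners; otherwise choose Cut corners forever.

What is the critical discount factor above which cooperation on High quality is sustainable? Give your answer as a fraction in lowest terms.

11/25

Under grim trigger the critical discount factor is (T−C)/(T−P) with T = 92, C = 70, P = 42.
ρ* = (92−70)/(92−42) = 22/50 = 11/25.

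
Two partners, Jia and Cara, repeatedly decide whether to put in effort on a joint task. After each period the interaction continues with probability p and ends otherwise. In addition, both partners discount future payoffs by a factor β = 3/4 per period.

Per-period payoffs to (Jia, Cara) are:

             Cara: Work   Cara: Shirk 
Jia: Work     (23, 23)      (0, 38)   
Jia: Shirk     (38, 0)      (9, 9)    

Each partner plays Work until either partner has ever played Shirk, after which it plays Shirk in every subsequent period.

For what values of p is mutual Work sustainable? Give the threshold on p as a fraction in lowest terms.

Expected continuation weight on next period's payoff is β·p = 3/4·p, which plays the role of the discount factor.
Cooperation requires 3/4·p ≥ (38−23)/(38−9) = 15/29, hence p ≥ 20/29.

20/29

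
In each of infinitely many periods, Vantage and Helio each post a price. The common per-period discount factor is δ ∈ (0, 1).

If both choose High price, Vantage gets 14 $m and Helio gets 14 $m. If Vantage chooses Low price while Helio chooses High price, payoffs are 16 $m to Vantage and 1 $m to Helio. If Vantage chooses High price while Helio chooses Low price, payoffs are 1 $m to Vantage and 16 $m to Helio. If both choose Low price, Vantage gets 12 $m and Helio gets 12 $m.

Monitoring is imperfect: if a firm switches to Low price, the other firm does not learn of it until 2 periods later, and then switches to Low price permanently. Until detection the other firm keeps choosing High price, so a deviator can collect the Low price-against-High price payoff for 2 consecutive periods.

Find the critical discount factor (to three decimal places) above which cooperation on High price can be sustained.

The best deviation is to choose Low price for all 2 undetected periods, earning 16 each, then 12 forever once detected.
Deviation value: 16(1−δ^2)/(1−δ) + 12δ^2/(1−δ); cooperation value: 14/(1−δ).
IC: 14 ≥ 16(1−δ^2) + 12δ^2 = 16 − 4δ^2.
So δ^2 ≥ 2/4 = 1/2, giving δ ≥ (1/2)^(1/2) ≈ 0.707.

0.707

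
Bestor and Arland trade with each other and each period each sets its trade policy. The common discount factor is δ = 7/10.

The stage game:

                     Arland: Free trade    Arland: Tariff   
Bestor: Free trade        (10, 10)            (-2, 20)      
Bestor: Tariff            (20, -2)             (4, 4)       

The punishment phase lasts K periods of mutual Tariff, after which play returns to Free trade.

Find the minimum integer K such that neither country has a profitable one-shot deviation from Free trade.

No profitable deviation requires (10−4)(δ+…+δ^K) ≥ 20−10, i.e. δ+…+δ^K ≥ 5/3 ≈ 1.6667.
With δ = 7/10, the partial sums are K=1: 0.7000, K=2: 1.1900, K=3: 1.5330, K=4: 1.7731.
K = 4 is the first length at which the sum reaches 1.6667.

4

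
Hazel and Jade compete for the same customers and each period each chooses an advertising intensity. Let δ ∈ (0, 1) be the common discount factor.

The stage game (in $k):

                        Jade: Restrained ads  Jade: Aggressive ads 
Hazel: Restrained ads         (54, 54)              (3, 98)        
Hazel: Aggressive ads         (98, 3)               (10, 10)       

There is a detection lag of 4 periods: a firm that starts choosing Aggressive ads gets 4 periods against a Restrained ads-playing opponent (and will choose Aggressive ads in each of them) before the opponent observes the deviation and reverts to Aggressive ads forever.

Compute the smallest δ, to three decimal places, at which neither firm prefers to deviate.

A deviator earns 98 for 4 periods, then 10 forever; cooperating earns 54 forever. Multiplying the IC by (1−δ):
54 ≥ 98(1−δ^4) + 10δ^4, so 88·δ^4 ≥ 44 and δ^4 ≥ 1/2.
δ ≥ (1/2)^(1/4) ≈ 0.841.

0.841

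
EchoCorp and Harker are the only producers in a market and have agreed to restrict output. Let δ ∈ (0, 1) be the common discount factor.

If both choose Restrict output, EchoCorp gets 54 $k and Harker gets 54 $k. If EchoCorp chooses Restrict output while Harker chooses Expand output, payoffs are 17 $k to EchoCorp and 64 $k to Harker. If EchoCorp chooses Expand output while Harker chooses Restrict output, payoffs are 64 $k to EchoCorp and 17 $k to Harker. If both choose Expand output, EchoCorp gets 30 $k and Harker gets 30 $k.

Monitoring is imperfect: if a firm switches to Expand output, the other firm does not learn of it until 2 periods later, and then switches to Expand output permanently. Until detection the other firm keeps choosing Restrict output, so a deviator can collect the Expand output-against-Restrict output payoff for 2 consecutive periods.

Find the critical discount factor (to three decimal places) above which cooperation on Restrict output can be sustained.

0.542

The best deviation is to choose Expand output for all 2 undetected periods, earning 64 each, then 30 forever once detected.
Deviation value: 64(1−δ^2)/(1−δ) + 30δ^2/(1−δ); cooperation value: 54/(1−δ).
IC: 54 ≥ 64(1−δ^2) + 30δ^2 = 64 − 34δ^2.
So δ^2 ≥ 10/34 = 5/17, giving δ ≥ (5/17)^(1/2) ≈ 0.542.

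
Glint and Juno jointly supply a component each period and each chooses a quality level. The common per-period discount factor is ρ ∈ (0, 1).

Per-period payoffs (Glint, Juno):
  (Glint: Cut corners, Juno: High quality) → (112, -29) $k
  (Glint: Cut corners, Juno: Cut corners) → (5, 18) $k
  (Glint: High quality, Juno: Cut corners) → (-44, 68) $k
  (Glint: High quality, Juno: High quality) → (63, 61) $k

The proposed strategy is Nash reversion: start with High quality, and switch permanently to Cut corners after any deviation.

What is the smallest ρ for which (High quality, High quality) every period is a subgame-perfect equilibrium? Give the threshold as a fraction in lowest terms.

For Glint: deviation gain 112−63 = 49, per-period punishment loss 63−5 = 58. IC gives ρ ≥ 49/107.
For Juno: gain 7, loss 43 per period, so ρ ≥ 7/50.
The tighter constraint is Glint's, so cooperation needs ρ ≥ 49/107.

49/107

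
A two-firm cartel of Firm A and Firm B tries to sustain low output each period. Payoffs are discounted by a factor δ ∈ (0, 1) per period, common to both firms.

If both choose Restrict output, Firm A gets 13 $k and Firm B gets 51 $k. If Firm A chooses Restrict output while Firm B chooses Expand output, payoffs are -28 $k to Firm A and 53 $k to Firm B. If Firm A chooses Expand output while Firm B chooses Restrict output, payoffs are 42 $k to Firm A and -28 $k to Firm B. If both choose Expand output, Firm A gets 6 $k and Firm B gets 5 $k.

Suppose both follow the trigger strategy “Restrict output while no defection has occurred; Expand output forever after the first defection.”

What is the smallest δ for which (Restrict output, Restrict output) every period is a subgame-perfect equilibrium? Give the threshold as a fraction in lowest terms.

Firm A: cooperation gives 13 each period; deviation gives 42 once then 6 forever.
  13/(1−δ) ≥ 42 + 6δ/(1−δ) ⇒ δ ≥ 29/36.
Firm B: cooperation gives 51 each period; deviation gives 53 once then 5 forever.
  δ ≥ 2/48 = 1/24.
Both must hold, so the binding constraint is Firm A's: δ ≥ 29/36.

29/36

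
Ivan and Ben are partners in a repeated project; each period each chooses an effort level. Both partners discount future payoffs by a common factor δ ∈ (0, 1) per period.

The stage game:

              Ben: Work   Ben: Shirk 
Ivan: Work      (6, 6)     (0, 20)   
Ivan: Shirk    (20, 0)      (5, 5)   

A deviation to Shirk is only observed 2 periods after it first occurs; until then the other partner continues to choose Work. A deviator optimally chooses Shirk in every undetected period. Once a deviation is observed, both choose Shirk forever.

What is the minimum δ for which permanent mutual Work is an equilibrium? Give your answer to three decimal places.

0.966

The best deviation is to choose Shirk for all 2 undetected periods, earning 20 each, then 5 forever once detected.
Deviation value: 20(1−δ^2)/(1−δ) + 5δ^2/(1−δ); cooperation value: 6/(1−δ).
IC: 6 ≥ 20(1−δ^2) + 5δ^2 = 20 − 15δ^2.
So δ^2 ≥ 14/15, giving δ ≥ (14/15)^(1/2) ≈ 0.966.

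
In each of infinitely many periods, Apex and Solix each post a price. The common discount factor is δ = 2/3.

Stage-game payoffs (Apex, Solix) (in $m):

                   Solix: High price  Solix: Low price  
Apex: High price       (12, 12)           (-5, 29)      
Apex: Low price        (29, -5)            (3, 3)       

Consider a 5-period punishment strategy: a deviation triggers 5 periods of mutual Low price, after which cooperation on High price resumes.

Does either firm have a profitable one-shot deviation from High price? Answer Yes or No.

Yes

A one-shot deviation gives 29 now, then 3 for 5 periods, then back to 12.
Gain from deviating: (29−12) today; loss: (12−3) in each of the next 5 periods.
No-deviation condition: (12−3)(δ+…+δ^5) ≥ 29−12, i.e. δ+…+δ^5 ≥ 17/9.
At δ = 2/3: δ+…+δ^5 = 1.7366 < 1.8889.
So cooperation is not sustainable.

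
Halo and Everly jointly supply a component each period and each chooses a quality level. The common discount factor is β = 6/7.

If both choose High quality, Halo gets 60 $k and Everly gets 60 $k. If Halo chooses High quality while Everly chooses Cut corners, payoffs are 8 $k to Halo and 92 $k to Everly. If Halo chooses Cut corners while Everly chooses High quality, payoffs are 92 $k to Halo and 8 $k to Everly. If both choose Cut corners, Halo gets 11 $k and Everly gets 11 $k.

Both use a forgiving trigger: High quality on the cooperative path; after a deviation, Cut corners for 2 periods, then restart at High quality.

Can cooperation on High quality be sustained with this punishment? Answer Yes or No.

Yes

IC: β+…+β^2 ≥ (92−60)/(60−11) = 32/49.
At β = 6/7: partial sum = 1.5918 ≥ 0.6531. Cooperation sustainable.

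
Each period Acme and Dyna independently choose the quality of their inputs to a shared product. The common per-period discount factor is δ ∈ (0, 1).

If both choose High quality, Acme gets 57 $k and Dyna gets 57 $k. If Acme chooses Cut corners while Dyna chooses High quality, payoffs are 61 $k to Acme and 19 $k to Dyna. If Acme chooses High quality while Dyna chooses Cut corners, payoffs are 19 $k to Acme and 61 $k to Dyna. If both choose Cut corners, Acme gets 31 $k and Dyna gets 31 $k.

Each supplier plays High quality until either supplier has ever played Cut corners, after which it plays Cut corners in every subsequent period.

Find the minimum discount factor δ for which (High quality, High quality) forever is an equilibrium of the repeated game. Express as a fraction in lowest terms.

Under grim trigger the critical discount factor is (T−C)/(T−P) with T = 61, C = 57, P = 31.
δ* = (61−57)/(61−31) = 4/30 = 2/15.

2/15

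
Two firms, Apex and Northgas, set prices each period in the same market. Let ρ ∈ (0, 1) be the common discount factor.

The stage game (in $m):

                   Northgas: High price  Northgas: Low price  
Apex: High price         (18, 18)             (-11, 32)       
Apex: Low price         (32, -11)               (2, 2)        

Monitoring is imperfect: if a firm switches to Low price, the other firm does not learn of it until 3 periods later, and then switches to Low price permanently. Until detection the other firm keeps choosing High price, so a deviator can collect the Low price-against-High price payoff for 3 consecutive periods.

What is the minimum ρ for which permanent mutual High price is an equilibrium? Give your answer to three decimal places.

0.776

A deviator earns 32 for 3 periods, then 2 forever; cooperating earns 18 forever. Multiplying the IC by (1−ρ):
18 ≥ 32(1−ρ^3) + 2ρ^3, so 30·ρ^3 ≥ 14 and ρ^3 ≥ 7/15.
ρ ≥ (7/15)^(1/3) ≈ 0.776.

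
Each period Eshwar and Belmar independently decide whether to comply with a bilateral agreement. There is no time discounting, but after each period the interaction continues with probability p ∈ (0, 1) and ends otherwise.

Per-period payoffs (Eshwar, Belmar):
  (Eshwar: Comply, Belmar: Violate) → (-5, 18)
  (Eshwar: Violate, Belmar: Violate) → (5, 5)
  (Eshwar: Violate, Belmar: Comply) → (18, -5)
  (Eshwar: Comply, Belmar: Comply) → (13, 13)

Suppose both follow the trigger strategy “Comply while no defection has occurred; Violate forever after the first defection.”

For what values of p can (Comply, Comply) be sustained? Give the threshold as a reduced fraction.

5/13

With no time discounting, the continuation probability p plays the role of the discount factor.
Grim-trigger IC: 13/(1−p) ≥ 18 + 5p/(1−p) ⇒ p ≥ (18−13)/(18−5) = 5/13.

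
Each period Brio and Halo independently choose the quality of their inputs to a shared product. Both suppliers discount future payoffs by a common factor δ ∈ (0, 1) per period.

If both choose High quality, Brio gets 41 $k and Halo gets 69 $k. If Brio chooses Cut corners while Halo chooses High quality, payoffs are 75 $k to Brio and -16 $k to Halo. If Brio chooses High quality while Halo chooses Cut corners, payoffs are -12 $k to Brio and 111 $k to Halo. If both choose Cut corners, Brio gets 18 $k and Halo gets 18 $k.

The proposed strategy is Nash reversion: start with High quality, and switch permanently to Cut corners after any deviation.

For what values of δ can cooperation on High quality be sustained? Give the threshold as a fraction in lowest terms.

34/57

Brio's threshold: (75−41)/(75−18) = 34/57.
Halo's threshold: (111−69)/(111−18) = 14/31.
34/57 > 14/31, so Brio binds and δ* = 34/57.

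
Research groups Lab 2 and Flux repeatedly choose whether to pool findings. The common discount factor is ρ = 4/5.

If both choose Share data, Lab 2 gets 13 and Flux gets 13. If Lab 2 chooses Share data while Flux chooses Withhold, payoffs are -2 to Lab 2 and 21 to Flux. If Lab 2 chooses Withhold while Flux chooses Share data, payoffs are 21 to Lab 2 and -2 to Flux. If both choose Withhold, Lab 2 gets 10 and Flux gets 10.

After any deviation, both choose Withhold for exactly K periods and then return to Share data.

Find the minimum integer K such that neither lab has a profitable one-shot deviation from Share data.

IC: ρ(1−ρ^K)/(1−ρ) ≥ (21−13)/(13−10) = 8/3.
With ρ = 4/5: need 1 − ρ^K ≥ 8/3·(1−4/5)/(4/5), i.e. ρ^K ≤ 0.3333.
Since (4/5)^4 = 0.4096 and (4/5)^5 = 0.3277, the smallest such K is 5.

5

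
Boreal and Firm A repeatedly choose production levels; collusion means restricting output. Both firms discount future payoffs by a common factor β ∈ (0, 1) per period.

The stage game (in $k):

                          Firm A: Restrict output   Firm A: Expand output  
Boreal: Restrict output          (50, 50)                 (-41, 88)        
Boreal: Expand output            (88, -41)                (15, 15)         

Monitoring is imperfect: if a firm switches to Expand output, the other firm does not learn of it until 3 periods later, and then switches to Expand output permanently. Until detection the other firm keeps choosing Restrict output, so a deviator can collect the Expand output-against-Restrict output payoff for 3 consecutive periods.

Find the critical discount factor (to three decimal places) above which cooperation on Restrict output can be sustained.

The best deviation is to choose Expand output for all 3 undetected periods, earning 88 each, then 15 forever once detected.
Deviation value: 88(1−β^3)/(1−β) + 15β^3/(1−β); cooperation value: 50/(1−β).
IC: 50 ≥ 88(1−β^3) + 15β^3 = 88 − 73β^3.
So β^3 ≥ 38/73, giving β ≥ (38/73)^(1/3) ≈ 0.804.

0.804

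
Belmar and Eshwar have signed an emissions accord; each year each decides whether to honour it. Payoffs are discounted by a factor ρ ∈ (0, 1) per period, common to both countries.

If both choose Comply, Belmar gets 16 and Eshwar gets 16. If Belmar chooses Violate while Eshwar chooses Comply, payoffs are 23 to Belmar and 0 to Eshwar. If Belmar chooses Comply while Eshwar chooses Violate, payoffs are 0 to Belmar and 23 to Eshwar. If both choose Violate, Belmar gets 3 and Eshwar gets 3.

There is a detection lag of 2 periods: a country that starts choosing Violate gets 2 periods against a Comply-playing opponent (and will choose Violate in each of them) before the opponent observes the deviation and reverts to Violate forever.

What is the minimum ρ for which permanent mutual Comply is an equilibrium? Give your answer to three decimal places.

Deviating for the 2 undetected periods gains 23−16 = 7 per period over cooperation, then loses 16−3 = 13 per period forever once punishment starts.
Gain: 7(1 + ρ + … + ρ^1); loss: 13·ρ^2/(1−ρ).
No profitable deviation ⇔ 7(1−ρ^2) ≤ 13·ρ^2, i.e. ρ^2 ≥ 7/(7+13) = 7/20.
Hence ρ ≥ (7/20)^(1/2) ≈ 0.592.

0.592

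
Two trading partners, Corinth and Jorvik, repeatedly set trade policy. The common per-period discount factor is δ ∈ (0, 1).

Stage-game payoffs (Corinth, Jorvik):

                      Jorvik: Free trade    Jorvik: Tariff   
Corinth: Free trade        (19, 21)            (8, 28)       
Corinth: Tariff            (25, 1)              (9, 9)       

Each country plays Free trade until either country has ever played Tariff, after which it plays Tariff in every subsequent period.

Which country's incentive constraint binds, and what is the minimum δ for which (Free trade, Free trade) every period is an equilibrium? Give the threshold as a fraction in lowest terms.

Corinth: cooperation gives 19 each period; deviation gives 25 once then 9 forever.
  19/(1−δ) ≥ 25 + 9δ/(1−δ) ⇒ δ ≥ 6/16 = 3/8.
Jorvik: cooperation gives 21 each period; deviation gives 28 once then 9 forever.
  δ ≥ 7/19.
Both must hold, so the binding constraint is Corinth's: δ ≥ 3/8.

Corinth; δ ≥ 3/8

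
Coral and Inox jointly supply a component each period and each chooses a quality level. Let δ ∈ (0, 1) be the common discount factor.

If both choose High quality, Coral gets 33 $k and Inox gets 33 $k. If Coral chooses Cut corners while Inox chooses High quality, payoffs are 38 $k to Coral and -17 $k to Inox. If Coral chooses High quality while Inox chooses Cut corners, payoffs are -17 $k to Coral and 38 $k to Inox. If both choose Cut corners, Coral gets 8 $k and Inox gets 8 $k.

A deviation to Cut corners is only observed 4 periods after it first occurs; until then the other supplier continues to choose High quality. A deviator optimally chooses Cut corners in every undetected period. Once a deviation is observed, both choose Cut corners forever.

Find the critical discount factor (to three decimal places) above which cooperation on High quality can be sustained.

The best deviation is to choose Cut corners for all 4 undetected periods, earning 38 each, then 8 forever once detected.
Deviation value: 38(1−δ^4)/(1−δ) + 8δ^4/(1−δ); cooperation value: 33/(1−δ).
IC: 33 ≥ 38(1−δ^4) + 8δ^4 = 38 − 30δ^4.
So δ^4 ≥ 5/30 = 1/6, giving δ ≥ (1/6)^(1/4) ≈ 0.639.

0.639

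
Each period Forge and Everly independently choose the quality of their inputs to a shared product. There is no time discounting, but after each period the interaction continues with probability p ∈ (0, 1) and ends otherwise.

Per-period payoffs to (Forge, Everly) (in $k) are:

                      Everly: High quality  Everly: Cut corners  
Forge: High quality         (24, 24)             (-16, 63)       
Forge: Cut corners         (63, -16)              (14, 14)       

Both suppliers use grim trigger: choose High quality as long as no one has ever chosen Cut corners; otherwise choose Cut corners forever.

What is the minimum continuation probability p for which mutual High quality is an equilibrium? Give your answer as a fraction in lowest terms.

With no time discounting, the continuation probability p plays the role of the discount factor.
Grim-trigger IC: 24/(1−p) ≥ 63 + 14p/(1−p) ⇒ p ≥ (63−24)/(63−14) = 39/49.

39/49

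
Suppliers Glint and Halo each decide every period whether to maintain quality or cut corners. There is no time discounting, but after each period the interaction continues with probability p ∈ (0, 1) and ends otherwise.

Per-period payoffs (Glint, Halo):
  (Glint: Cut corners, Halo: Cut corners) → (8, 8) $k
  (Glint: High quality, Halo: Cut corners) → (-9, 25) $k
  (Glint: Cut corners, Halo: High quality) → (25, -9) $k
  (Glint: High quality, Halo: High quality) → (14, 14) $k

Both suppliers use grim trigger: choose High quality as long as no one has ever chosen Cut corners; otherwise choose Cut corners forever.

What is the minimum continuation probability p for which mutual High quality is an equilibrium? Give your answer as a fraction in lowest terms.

Expected cooperation value is 14 + p·14 + p²·14 + … = 14/(1−p); deviation gives 25 + p·8/(1−p).
14 ≥ 25(1−p) + 8p ⇒ 17p ≥ 11 ⇒ p ≥ 11/17.

11/17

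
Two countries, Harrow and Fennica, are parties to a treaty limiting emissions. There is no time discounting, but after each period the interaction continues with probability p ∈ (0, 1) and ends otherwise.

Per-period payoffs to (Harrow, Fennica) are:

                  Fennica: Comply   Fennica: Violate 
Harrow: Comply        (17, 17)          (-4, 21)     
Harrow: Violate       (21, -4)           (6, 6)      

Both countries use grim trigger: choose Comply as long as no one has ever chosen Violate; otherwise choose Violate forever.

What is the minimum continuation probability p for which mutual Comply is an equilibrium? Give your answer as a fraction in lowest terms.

4/15

With no time discounting, the continuation probability p plays the role of the discount factor.
Grim-trigger IC: 17/(1−p) ≥ 21 + 6p/(1−p) ⇒ p ≥ (21−17)/(21−6) = 4/15.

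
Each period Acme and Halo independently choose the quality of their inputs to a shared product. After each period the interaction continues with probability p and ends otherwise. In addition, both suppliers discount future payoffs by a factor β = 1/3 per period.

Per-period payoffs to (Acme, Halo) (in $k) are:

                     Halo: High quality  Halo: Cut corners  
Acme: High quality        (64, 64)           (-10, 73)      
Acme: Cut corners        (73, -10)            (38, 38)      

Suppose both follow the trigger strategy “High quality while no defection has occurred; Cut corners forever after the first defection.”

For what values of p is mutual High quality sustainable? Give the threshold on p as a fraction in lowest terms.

With continuation probability p and discount β, the effective per-period discount factor is βp.
Grim-trigger IC: βp ≥ (73−64)/(73−38) = 9/35.
So p ≥ (9/35)/(1/3) = 27/35.

27/35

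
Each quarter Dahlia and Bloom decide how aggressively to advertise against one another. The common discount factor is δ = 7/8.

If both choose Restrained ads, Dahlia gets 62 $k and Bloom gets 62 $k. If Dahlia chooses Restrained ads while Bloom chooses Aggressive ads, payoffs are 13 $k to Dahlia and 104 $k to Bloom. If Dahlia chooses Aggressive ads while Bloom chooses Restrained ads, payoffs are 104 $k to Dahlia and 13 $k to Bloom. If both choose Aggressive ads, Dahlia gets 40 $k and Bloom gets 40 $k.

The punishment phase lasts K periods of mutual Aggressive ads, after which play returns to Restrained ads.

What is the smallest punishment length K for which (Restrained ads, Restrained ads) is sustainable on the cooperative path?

3

Need Σ_{k=1}^{K} δ^k ≥ (104−62)/(62−40) = 1.9091 at δ = 7/8.
At K = 2 the sum is 1.6406 < 1.9091; at K = 3 it is 2.3105 ≥ 1.9091.
So the minimum punishment length is K = 3.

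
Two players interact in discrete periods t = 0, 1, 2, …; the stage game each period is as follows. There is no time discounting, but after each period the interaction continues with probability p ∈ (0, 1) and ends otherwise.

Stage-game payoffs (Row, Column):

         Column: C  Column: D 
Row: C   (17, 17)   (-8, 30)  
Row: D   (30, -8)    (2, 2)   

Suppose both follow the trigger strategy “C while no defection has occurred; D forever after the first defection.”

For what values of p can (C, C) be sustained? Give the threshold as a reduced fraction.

With no time discounting, the continuation probability p plays the role of the discount factor.
Grim-trigger IC: 17/(1−p) ≥ 30 + 2p/(1−p) ⇒ p ≥ (30−17)/(30−2) = 13/28.

13/28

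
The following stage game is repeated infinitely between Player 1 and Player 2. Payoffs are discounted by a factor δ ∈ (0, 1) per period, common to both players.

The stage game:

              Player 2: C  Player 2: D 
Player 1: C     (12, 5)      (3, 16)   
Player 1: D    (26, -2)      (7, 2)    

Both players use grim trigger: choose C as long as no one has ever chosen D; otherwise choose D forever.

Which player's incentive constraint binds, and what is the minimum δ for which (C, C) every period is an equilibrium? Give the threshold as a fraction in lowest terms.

Player 2; δ ≥ 11/14

Player 1: cooperation gives 12 each period; deviation gives 26 once then 7 forever.
  12/(1−δ) ≥ 26 + 7δ/(1−δ) ⇒ δ ≥ 14/19.
Player 2: cooperation gives 5 each period; deviation gives 16 once then 2 forever.
  δ ≥ 11/14.
Both must hold, so the binding constraint is Player 2's: δ ≥ 11/14.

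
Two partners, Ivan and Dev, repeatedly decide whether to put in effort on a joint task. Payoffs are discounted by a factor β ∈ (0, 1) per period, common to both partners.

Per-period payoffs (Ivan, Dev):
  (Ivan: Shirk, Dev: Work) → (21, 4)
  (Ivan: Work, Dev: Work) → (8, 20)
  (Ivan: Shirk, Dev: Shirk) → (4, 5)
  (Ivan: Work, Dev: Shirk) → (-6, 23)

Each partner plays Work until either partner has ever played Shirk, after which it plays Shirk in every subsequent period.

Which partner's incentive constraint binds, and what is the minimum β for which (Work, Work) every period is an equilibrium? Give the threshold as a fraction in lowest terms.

Ivan: cooperation gives 8 each period; deviation gives 21 once then 4 forever.
  8/(1−β) ≥ 21 + 4β/(1−β) ⇒ β ≥ 13/17.
Dev: cooperation gives 20 each period; deviation gives 23 once then 5 forever.
  β ≥ 3/18 = 1/6.
Both must hold, so the binding constraint is Ivan's: β ≥ 13/17.

Ivan; β ≥ 13/17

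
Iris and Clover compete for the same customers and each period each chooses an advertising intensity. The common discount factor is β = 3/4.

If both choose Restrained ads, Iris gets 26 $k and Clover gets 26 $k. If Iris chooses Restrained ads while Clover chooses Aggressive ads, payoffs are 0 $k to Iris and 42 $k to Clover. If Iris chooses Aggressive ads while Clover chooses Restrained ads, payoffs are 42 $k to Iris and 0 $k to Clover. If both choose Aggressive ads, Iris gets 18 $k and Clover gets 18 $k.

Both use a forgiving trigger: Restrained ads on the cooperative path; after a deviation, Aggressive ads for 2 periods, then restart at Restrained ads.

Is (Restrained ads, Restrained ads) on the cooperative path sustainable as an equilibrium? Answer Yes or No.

No

A one-shot deviation gives 42 now, then 18 for 2 periods, then back to 26.
Gain from deviating: (42−26) today; loss: (26−18) in each of the next 2 periods.
No-deviation condition: (26−18)(β+…+β^2) ≥ 42−26, i.e. β+…+β^2 ≥ 2.
At β = 3/4: β+…+β^2 = 1.3125 < 2.0000.
So cooperation is not sustainable.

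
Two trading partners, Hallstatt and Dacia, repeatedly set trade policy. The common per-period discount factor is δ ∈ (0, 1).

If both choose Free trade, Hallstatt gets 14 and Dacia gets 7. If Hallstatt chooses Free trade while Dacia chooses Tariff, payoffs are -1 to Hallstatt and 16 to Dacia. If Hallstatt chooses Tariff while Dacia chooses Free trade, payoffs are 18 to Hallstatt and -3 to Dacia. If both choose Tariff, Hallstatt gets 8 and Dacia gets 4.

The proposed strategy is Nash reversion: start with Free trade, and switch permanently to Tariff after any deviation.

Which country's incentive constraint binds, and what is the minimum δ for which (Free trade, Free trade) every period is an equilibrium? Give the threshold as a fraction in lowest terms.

For Hallstatt: deviation gain 18−14 = 4, per-period punishment loss 14−8 = 6. IC gives δ ≥ 4/10 = 2/5.
For Dacia: gain 9, loss 3 per period, so δ ≥ 9/12 = 3/4.
The tighter constraint is Dacia's, so cooperation needs δ ≥ 3/4.

Dacia; δ ≥ 3/4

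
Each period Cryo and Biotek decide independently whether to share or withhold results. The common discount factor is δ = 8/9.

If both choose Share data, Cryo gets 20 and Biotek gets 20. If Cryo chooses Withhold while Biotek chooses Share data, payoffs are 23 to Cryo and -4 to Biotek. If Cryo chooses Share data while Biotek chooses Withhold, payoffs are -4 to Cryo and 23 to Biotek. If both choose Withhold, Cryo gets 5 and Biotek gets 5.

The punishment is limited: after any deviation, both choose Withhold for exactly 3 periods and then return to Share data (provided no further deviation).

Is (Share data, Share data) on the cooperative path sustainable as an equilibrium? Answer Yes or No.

IC: δ+…+δ^3 ≥ (23−20)/(20−5) = 1/5.
At δ = 8/9: partial sum = 2.3813 ≥ 0.2000. Cooperation sustainable.

Yes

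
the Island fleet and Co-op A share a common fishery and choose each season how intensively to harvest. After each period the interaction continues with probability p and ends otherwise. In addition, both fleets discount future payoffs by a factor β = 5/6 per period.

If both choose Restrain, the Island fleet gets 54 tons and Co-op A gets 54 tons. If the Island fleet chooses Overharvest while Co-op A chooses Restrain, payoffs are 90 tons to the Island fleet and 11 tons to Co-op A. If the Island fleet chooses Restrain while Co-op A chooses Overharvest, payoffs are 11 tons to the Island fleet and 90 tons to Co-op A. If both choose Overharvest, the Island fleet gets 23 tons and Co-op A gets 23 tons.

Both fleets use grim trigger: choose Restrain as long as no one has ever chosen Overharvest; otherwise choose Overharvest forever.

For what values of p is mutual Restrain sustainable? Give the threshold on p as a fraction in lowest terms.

216/335

With continuation probability p and discount β, the effective per-period discount factor is βp.
Grim-trigger IC: βp ≥ (90−54)/(90−23) = 36/67.
So p ≥ (36/67)/(5/6) = 216/335.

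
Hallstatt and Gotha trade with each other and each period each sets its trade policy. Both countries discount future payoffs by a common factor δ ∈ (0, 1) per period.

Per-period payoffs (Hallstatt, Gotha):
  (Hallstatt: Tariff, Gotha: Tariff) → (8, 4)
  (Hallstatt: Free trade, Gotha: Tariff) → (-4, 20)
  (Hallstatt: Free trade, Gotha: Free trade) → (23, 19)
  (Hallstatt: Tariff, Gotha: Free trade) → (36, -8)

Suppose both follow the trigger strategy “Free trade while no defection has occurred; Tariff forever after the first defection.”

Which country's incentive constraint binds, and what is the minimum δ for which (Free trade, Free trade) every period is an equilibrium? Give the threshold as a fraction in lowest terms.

Hallstatt: cooperation gives 23 each period; deviation gives 36 once then 8 forever.
  23/(1−δ) ≥ 36 + 8δ/(1−δ) ⇒ δ ≥ 13/28.
Gotha: cooperation gives 19 each period; deviation gives 20 once then 4 forever.
  δ ≥ 1/16.
Both must hold, so the binding constraint is Hallstatt's: δ ≥ 13/28.

Hallstatt; δ ≥ 13/28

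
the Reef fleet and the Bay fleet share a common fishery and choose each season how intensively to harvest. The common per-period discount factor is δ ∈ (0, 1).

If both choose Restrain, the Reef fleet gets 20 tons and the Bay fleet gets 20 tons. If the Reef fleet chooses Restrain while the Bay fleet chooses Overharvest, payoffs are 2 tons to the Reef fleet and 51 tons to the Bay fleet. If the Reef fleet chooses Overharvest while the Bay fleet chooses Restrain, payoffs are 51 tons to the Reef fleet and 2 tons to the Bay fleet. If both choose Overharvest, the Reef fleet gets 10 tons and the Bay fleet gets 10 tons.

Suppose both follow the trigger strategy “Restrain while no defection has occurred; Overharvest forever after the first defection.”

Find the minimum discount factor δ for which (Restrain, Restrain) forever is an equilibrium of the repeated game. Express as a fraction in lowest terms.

31/41

20/(1−δ) ≥ 51 + 10δ/(1−δ)
20 ≥ 51 − 41δ
δ ≥ 31/41.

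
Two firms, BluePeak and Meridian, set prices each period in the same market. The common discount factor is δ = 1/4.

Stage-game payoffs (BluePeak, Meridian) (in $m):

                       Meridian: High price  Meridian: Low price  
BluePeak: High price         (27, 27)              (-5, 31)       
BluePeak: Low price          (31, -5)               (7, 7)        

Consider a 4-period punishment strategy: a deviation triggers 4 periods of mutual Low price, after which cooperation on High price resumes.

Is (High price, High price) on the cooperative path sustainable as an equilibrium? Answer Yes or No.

Comparing payoff streams over the 5 periods until play realigns: cooperate → 27(1+δ+…+δ^4); deviate → 31 + 7(δ+…+δ^4).
Cooperation is sustained iff (27−7)(δ+…+δ^4) ≥ 31−27.
δ+…+δ^4 = 1/4·(1−(1/4)^4)/(1−1/4) = 0.3320, and (31−27)/(27−7) = 0.2000.
0.3320 ≥ 0.2000, so cooperation is sustainable.

Yes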